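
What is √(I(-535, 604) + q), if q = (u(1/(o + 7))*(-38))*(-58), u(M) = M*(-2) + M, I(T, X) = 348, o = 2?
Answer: 4*√58/3 ≈ 10.154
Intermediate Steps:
u(M) = -M (u(M) = -2*M + M = -M)
q = -2204/9 (q = (-1/(2 + 7)*(-38))*(-58) = (-1/9*(-38))*(-58) = (-1*⅑*(-38))*(-58) = -⅑*(-38)*(-58) = (38/9)*(-58) = -2204/9 ≈ -244.89)
√(I(-535, 604) + q) = √(348 - 2204/9) = √(928/9) = 4*√58/3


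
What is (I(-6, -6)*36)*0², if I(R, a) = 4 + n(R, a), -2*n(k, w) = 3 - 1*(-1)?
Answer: 0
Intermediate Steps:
n(k, w) = -2 (n(k, w) = -(3 - 1*(-1))/2 = -(3 + 1)/2 = -½*4 = -2)
I(R, a) = 2 (I(R, a) = 4 - 2 = 2)
(I(-6, -6)*36)*0² = (2*36)*0² = 72*0 = 0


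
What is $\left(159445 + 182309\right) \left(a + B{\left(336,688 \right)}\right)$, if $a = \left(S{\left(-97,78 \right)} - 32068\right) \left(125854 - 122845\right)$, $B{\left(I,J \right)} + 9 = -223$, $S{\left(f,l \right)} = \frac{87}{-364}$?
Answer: $- \frac{857403591002589}{26} \approx -3.2977 \cdot 10^{13}$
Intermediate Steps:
$S{\left(f,l \right)} = - \frac{87}{364}$ ($S{\left(f,l \right)} = 87 \left(- \frac{1}{364}\right) = - \frac{87}{364}$)
$B{\left(I,J \right)} = -232$ ($B{\left(I,J \right)} = -9 - 223 = -232$)
$a = - \frac{35123572551}{364}$ ($a = \left(- \frac{87}{364} - 32068\right) \left(125854 - 122845\right) = \left(- \frac{11672839}{364}\right) 3009 = - \frac{35123572551}{364} \approx -9.6493 \cdot 10^{7}$)
$\left(159445 + 182309\right) \left(a + B{\left(336,688 \right)}\right) = \left(159445 + 182309\right) \left(- \frac{35123572551}{364} - 232\right) = 341754 \left(- \frac{35123656999}{364}\right) = - \frac{857403591002589}{26}$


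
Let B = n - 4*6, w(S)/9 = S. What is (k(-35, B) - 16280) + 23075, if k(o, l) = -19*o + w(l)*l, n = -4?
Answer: 14516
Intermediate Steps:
w(S) = 9*S
B = -28 (B = -4 - 4*6 = -4 - 24 = -28)
k(o, l) = -19*o + 9*l² (k(o, l) = -19*o + (9*l)*l = -19*o + 9*l²)
(k(-35, B) - 16280) + 23075 = ((-19*(-35) + 9*(-28)²) - 16280) + 23075 = ((665 + 9*784) - 16280) + 23075 = ((665 + 7056) - 16280) + 23075 = (7721 - 16280) + 23075 = -8559 + 23075 = 14516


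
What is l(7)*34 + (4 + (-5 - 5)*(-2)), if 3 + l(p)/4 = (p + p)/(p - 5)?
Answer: 568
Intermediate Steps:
l(p) = -12 + 8*p/(-5 + p) (l(p) = -12 + 4*((p + p)/(p - 5)) = -12 + 4*((2*p)/(-5 + p)) = -12 + 4*(2*p/(-5 + p)) = -12 + 8*p/(-5 + p))
l(7)*34 + (4 + (-5 - 5)*(-2)) = (4*(15 - 1*7)/(-5 + 7))*34 + (4 + (-5 - 5)*(-2)) = (4*(15 - 7)/2)*34 + (4 - 10*(-2)) = (4*(½)*8)*34 + (4 + 20) = 16*34 + 24 = 544 + 24 = 568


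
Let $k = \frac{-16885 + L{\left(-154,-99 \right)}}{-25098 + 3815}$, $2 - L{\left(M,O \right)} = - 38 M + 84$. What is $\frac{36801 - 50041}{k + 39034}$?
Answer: $- \frac{281786920}{830783441} \approx -0.33918$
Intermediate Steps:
$L{\left(M,O \right)} = -82 + 38 M$ ($L{\left(M,O \right)} = 2 - \left(- 38 M + 84\right) = 2 - \left(84 - 38 M\right) = 2 + \left(-84 + 38 M\right) = -82 + 38 M$)
$k = \frac{22819}{21283}$ ($k = \frac{-16885 + \left(-82 + 38 \left(-154\right)\right)}{-25098 + 3815} = \frac{-16885 - 5934}{-21283} = \left(-16885 - 5934\right) \left(- \frac{1}{21283}\right) = \left(-22819\right) \left(- \frac{1}{21283}\right) = \frac{22819}{21283} \approx 1.0722$)
$\frac{36801 - 50041}{k + 39034} = \frac{36801 - 50041}{\frac{22819}{21283} + 39034} = - \frac{13240}{\frac{830783441}{21283}} = \left(-13240\right) \frac{21283}{830783441} = - \frac{281786920}{830783441}$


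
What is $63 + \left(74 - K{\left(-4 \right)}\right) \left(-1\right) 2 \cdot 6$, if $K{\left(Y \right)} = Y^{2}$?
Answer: $-633$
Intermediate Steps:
$63 + \left(74 - K{\left(-4 \right)}\right) \left(-1\right) 2 \cdot 6 = 63 + \left(74 - \left(-4\right)^{2}\right) \left(-1\right) 2 \cdot 6 = 63 + \left(74 - 16\right) \left(\left(-2\right) 6\right) = 63 + \left(74 - 16\right) \left(-12\right) = 63 + 58 \left(-12\right) = 63 - 696 = -633$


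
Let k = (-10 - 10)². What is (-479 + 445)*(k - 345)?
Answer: -1870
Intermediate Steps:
k = 400 (k = (-20)² = 400)
(-479 + 445)*(k - 345) = (-479 + 445)*(400 - 345) = -34*55 = -1870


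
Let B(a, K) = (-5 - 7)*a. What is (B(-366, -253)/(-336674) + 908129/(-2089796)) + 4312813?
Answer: 1517204281454982387/351789989252 ≈ 4.3128e+6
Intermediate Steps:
B(a, K) = -12*a
(B(-366, -253)/(-336674) + 908129/(-2089796)) + 4312813 = (-12*(-366)/(-336674) + 908129/(-2089796)) + 4312813 = (4392*(-1/336674) + 908129*(-1/2089796)) + 4312813 = (-2196/168337 - 908129/2089796) + 4312813 = -157460903489/351789989252 + 4312813 = 1517204281454982387/351789989252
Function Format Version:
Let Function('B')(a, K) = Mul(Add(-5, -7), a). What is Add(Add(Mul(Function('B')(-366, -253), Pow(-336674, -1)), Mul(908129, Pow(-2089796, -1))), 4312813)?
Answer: Rational(1517204281454982387, 351789989252) ≈ 4.3128e+6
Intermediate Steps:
Function('B')(a, K) = Mul(-12, a)
Add(Add(Mul(Function('B')(-366, -253), Pow(-336674, -1)), Mul(908129, Pow(-2089796, -1))), 4312813) = Add(Add(Mul(Mul(-12, -366), Pow(-336674, -1)), Mul(908129, Pow(-2089796, -1))), 4312813) = Add(Add(Mul(4392, Rational(-1, 336674)), Mul(908129, Rational(-1, 2089796))), 4312813) = Add(Add(Rational(-2196, 168337), Rational(-908129, 2089796)), 4312813) = Add(Rational(-157460903489, 351789989252), 4312813) = Rational(1517204281454982387, 351789989252)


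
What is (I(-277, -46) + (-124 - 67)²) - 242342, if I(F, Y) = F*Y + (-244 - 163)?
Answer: -193526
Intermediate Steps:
I(F, Y) = -407 + F*Y (I(F, Y) = F*Y - 407 = -407 + F*Y)
(I(-277, -46) + (-124 - 67)²) - 242342 = ((-407 - 277*(-46)) + (-124 - 67)²) - 242342 = ((-407 + 12742) + (-191)²) - 242342 = (12335 + 36481) - 242342 = 48816 - 242342 = -193526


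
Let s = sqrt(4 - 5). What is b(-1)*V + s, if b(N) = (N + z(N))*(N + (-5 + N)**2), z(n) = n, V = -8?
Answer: 560 + I ≈ 560.0 + 1.0*I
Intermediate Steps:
s = I (s = sqrt(-1) = I ≈ 1.0*I)
b(N) = 2*N*(N + (-5 + N)**2) (b(N) = (N + N)*(N + (-5 + N)**2) = (2*N)*(N + (-5 + N)**2) = 2*N*(N + (-5 + N)**2))
b(-1)*V + s = (2*(-1)*(-1 + (-5 - 1)**2))*(-8) + I = (2*(-1)*(-1 + (-6)**2))*(-8) + I = (2*(-1)*(-1 + 36))*(-8) + I = (2*(-1)*35)*(-8) + I = -70*(-8) + I = 560 + I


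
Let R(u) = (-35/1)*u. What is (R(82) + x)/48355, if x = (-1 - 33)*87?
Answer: -5828/48355 ≈ -0.12053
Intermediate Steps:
R(u) = -35*u (R(u) = (-35)*u = (-5*7)*u = -35*u)
x = -2958 (x = -34*87 = -2958)
(R(82) + x)/48355 = (-35*82 - 2958)/48355 = (-2870 - 2958)*(1/48355) = -5828*1/48355 = -5828/48355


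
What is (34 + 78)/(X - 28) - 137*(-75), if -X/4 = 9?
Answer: 41093/4 ≈ 10273.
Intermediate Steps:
X = -36 (X = -4*9 = -36)
(34 + 78)/(X - 28) - 137*(-75) = (34 + 78)/(-36 - 28) - 137*(-75) = 112/(-64) + 10275 = 112*(-1/64) + 10275 = -7/4 + 10275 = 41093/4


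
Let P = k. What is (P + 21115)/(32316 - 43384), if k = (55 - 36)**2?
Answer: -5369/2767 ≈ -1.9404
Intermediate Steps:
k = 361 (k = 19**2 = 361)
P = 361
(P + 21115)/(32316 - 43384) = (361 + 21115)/(32316 - 43384) = 21476/(-11068) = 21476*(-1/11068) = -5369/2767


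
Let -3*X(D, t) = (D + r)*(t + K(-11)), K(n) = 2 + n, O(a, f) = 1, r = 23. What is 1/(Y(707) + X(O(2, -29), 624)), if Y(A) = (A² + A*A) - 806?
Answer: 1/993972 ≈ 1.0061e-6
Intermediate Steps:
Y(A) = -806 + 2*A² (Y(A) = (A² + A²) - 806 = 2*A² - 806 = -806 + 2*A²)
X(D, t) = -(-9 + t)*(23 + D)/3 (X(D, t) = -(D + 23)*(t + (2 - 11))/3 = -(23 + D)*(t - 9)/3 = -(23 + D)*(-9 + t)/3 = -(-9 + t)*(23 + D)/3)
1/(Y(707) + X(O(2, -29), 624)) = 1/((-806 + 2*707²) + (69 + 3*1 - 23/3*624 - ⅓*1*624)) = 1/((-806 + 2*499849) + (69 + 3 - 4784 - 208)) = 1/((-806 + 999698) - 4920) = 1/(998892 - 4920) = 1/993972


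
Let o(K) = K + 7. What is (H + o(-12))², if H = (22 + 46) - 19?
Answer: 1936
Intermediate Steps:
H = 49 (H = 68 - 19 = 49)
o(K) = 7 + K
(H + o(-12))² = (49 + (7 - 12))² = (49 - 5)² = 44² = 1936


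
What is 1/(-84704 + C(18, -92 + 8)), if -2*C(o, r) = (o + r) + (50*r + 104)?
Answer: -1/82623 ≈ -1.2103e-5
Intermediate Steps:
C(o, r) = -52 - 51*r/2 - o/2 (C(o, r) = -((o + r) + (50*r + 104))/2 = -((o + r) + (104 + 50*r))/2 = -(104 + o + 51*r)/2 = -52 - 51*r/2 - o/2)
1/(-84704 + C(18, -92 + 8)) = 1/(-84704 + (-52 - 51*(-92 + 8)/2 - 1/2*18)) = 1/(-84704 + (-52 - 51/2*(-84) - 9)) = 1/(-84704 + (-52 + 2142 - 9)) = 1/(-84704 + 2081) = 1/(-82623) = -1/82623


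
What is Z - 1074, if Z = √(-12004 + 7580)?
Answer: -1074 + 2*I*√1106 ≈ -1074.0 + 66.513*I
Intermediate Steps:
Z = 2*I*√1106 (Z = √(-4424) = 2*I*√1106 ≈ 66.513*I)
Z - 1074 = 2*I*√1106 - 1074 = -1074 + 2*I*√1106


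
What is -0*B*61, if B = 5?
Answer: 0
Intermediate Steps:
-0*B*61 = -0*5*61 = -34*0*61 = 0*61 = 0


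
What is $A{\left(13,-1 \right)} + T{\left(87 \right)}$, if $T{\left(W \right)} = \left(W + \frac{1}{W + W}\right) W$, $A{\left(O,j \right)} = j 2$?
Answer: $\frac{15135}{2} \approx 7567.5$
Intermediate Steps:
$A{\left(O,j \right)} = 2 j$
$T{\left(W \right)} = W \left(W + \frac{1}{2 W}\right)$ ($T{\left(W \right)} = \left(W + \frac{1}{2 W}\right) W = W \left(W + \frac{1}{2 W}\right)$)
$A{\left(13,-1 \right)} + T{\left(87 \right)} = 2 \left(-1\right) + \left(\frac{1}{2} + 87^{2}\right) = -2 + \left(\frac{1}{2} + 7569\right) = -2 + \frac{15139}{2} = \frac{15135}{2}$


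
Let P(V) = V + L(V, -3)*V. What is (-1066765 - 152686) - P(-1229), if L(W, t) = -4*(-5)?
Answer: -1193642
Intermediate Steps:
L(W, t) = 20
P(V) = 21*V (P(V) = V + 20*V = 21*V)
(-1066765 - 152686) - P(-1229) = (-1066765 - 152686) - 21*(-1229) = -1219451 - 1*(-25809) = -1219451 + 25809 = -1193642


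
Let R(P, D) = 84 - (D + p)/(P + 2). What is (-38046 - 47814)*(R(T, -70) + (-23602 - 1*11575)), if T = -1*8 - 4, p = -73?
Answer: 3014312778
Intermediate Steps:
T = -12 (T = -8 - 4 = -12)
R(P, D) = 84 - (-73 + D)/(2 + P) (R(P, D) = 84 - (D - 73)/(P + 2) = 84 - (-73 + D)/(2 + P))
(-38046 - 47814)*(R(T, -70) + (-23602 - 1*11575)) = (-38046 - 47814)*((241 - 1*(-70) + 84*(-12))/(2 - 12) + (-23602 - 1*11575)) = -85860*((241 + 70 - 1008)/(-10) + (-23602 - 11575)) = -85860*(-⅒*(-697) - 35177) = -85860*(697/10 - 35177) = -85860*(-351073/10) = 3014312778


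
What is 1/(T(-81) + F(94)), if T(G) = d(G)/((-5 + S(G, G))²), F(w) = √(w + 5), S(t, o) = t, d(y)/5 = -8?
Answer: 18490/338461199 + 10256403*√11/338461199 ≈ 0.10056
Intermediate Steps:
d(y) = -40 (d(y) = 5*(-8) = -40)
F(w) = √(5 + w)
T(G) = -40/(-5 + G)²
1/(T(-81) + F(94)) = 1/(-40/(-5 - 81)² + √(5 + 94)) = 1/(-40/(-86)² + √99) = 1/(-40*1/7396 + 3*√11) = 1/(-10/1849 + 3*√11)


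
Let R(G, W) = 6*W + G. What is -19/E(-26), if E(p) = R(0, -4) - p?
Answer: -19/2 ≈ -9.5000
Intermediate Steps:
R(G, W) = G + 6*W
E(p) = -24 - p (E(p) = (0 + 6*(-4)) - p = (0 - 24) - p = -24 - p)
-19/E(-26) = -19/(-24 - 1*(-26)) = -19/(-24 + 26) = -19/2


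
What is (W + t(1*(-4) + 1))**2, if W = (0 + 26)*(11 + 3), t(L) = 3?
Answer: 134689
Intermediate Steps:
W = 364 (W = 26*14 = 364)
(W + t(1*(-4) + 1))**2 = (364 + 3)**2 = 367**2 = 134689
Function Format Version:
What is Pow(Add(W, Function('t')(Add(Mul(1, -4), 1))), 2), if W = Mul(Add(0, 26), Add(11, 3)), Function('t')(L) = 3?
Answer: 134689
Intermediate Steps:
W = 364 (W = Mul(26, 14) = 364)
Pow(Add(W, Function('t')(Add(Mul(1, -4), 1))), 2) = Pow(Add(364, 3), 2) = Pow(367, 2) = 134689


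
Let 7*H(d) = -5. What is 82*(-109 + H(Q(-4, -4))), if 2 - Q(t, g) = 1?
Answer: -62976/7 ≈ -8996.6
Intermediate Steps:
Q(t, g) = 1 (Q(t, g) = 2 - 1*1 = 2 - 1 = 1)
H(d) = -5/7 (H(d) = (⅐)*(-5) = -5/7)
82*(-109 + H(Q(-4, -4))) = 82*(-109 - 5/7) = 82*(-768/7) = -62976/7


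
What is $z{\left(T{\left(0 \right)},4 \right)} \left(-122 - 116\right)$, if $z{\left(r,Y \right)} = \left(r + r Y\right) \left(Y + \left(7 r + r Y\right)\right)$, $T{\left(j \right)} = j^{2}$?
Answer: $0$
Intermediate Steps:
$z{\left(r,Y \right)} = \left(r + Y r\right) \left(Y + 7 r + Y r\right)$ ($z{\left(r,Y \right)} = \left(r + Y r\right) \left(Y + \left(7 r + Y r\right)\right) = \left(r + Y r\right) \left(Y + 7 r + Y r\right)$)
$z{\left(T{\left(0 \right)},4 \right)} \left(-122 - 116\right) = 0^{2} \left(4 + 4^{2} + 7 \cdot 0^{2} + 0^{2} \cdot 4^{2} + 8 \cdot 4 \cdot 0^{2}\right) \left(-122 - 116\right) = 0 \left(4 + 16 + 7 \cdot 0 + 0 \cdot 16 + 8 \cdot 4 \cdot 0\right) \left(-238\right) = 0 \left(4 + 16 + 0 + 0 + 0\right) \left(-238\right) = 0 \cdot 20 \left(-238\right) = 0 \left(-238\right) = 0$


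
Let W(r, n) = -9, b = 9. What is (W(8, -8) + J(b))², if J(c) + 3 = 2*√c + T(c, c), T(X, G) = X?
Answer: 9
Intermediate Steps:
J(c) = -3 + c + 2*√c (J(c) = -3 + (2*√c + c) = -3 + (c + 2*√c) = -3 + c + 2*√c)
(W(8, -8) + J(b))² = (-9 + (-3 + 9 + 2*√9))² = (-9 + (-3 + 9 + 2*3))² = (-9 + (-3 + 9 + 6))² = (-9 + 12)² = 3² = 9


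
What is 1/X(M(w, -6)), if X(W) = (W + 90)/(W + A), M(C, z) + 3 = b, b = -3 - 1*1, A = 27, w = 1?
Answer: 20/83 ≈ 0.24096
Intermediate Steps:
b = -4 (b = -3 - 1 = -4)
M(C, z) = -7 (M(C, z) = -3 - 4 = -7)
X(W) = (90 + W)/(27 + W) (X(W) = (W + 90)/(W + 27) = (90 + W)/(27 + W))
1/X(M(w, -6)) = 1/((90 - 7)/(27 - 7)) = 1/(83/20) = 20/83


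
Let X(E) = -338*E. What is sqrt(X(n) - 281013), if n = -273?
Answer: 3*I*sqrt(20971) ≈ 434.44*I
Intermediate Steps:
sqrt(X(n) - 281013) = sqrt(-338*(-273) - 281013) = sqrt(92274 - 281013) = sqrt(-188739) = 3*I*sqrt(20971)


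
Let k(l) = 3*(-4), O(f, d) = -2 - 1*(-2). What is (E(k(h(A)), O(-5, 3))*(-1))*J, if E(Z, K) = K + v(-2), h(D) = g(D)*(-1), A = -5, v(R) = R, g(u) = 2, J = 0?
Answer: 0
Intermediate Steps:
O(f, d) = 0 (O(f, d) = -2 + 2 = 0)
h(D) = -2 (h(D) = 2*(-1) = -2)
k(l) = -12
E(Z, K) = -2 + K (E(Z, K) = K - 2 = -2 + K)
(E(k(h(A)), O(-5, 3))*(-1))*J = ((-2 + 0)*(-1))*0 = -2*(-1)*0 = 2*0 = 0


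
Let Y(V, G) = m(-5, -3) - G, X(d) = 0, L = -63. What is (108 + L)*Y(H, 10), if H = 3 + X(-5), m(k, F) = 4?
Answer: -270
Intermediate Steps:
H = 3 (H = 3 + 0 = 3)
Y(V, G) = 4 - G
(108 + L)*Y(H, 10) = (108 - 63)*(4 - 1*10) = 45*(4 - 10) = 45*(-6) = -270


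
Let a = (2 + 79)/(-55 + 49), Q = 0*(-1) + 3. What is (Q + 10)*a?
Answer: -351/2 ≈ -175.50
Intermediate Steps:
Q = 3 (Q = 0 + 3 = 3)
a = -27/2 (a = 81/(-6) = 81*(-⅙) = -27/2 ≈ -13.500)
(Q + 10)*a = (3 + 10)*(-27/2) = 13*(-27/2) = -351/2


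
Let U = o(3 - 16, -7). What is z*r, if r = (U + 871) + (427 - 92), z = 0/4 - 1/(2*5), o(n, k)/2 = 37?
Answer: -128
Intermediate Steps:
o(n, k) = 74 (o(n, k) = 2*37 = 74)
z = -1/10 (z = 0*(1/4) - 1/10 = 0 - 1*1/10 = 0 - 1/10 = -1/10 ≈ -0.10000)
U = 74
r = 1280 (r = (74 + 871) + (427 - 92) = 945 + 335 = 1280)
z*r = -1/10*1280 = -128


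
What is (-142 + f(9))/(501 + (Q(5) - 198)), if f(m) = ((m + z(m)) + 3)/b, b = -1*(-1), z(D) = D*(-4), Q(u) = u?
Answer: -83/154 ≈ -0.53896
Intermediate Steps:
z(D) = -4*D
b = 1
f(m) = 3 - 3*m (f(m) = ((m - 4*m) + 3)/1 = (-3*m + 3)*1 = (3 - 3*m)*1 = 3 - 3*m)
(-142 + f(9))/(501 + (Q(5) - 198)) = (-142 + (3 - 3*9))/(501 + (5 - 198)) = (-142 + (3 - 27))/(501 - 193) = (-142 - 24)/308 = -166*1/308 = -83/154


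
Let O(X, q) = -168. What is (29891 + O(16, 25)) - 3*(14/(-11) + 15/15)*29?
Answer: 327214/11 ≈ 29747.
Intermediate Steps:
(29891 + O(16, 25)) - 3*(14/(-11) + 15/15)*29 = (29891 - 168) - 3*(14/(-11) + 15/15)*29 = 29723 - 3*(14*(-1/11) + 15*(1/15))*29 = 29723 - 3*(-14/11 + 1)*29 = 29723 - 3*(-3/11)*29 = 29723 + (9/11)*29 = 29723 + 261/11 = 327214/11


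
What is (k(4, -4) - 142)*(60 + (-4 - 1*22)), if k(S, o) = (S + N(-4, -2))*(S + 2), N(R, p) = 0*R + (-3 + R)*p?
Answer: -1156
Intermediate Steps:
N(R, p) = p*(-3 + R) (N(R, p) = 0 + p*(-3 + R) = p*(-3 + R))
k(S, o) = (2 + S)*(14 + S) (k(S, o) = (S - 2*(-3 - 4))*(S + 2) = (S - 2*(-7))*(2 + S) = (S + 14)*(2 + S) = (14 + S)*(2 + S) = (2 + S)*(14 + S))
(k(4, -4) - 142)*(60 + (-4 - 1*22)) = ((28 + 4**2 + 16*4) - 142)*(60 + (-4 - 1*22)) = ((28 + 16 + 64) - 142)*(60 + (-4 - 22)) = (108 - 142)*(60 - 26) = -34*34 = -1156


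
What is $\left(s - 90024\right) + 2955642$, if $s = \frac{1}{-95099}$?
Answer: $\frac{272517406181}{95099} \approx 2.8656 \cdot 10^{6}$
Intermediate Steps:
$s = - \frac{1}{95099} \approx -1.0515 \cdot 10^{-5}$
$\left(s - 90024\right) + 2955642 = \left(- \frac{1}{95099} - 90024\right) + 2955642 = - \frac{8561192377}{95099} + 2955642 = \frac{272517406181}{95099}$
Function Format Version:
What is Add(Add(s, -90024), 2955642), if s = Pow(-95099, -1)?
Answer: Rational(272517406181, 95099) ≈ 2.8656e+6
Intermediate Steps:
s = Rational(-1, 95099) ≈ -1.0515e-5
Add(Add(s, -90024), 2955642) = Add(Add(Rational(-1, 95099), -90024), 2955642) = Add(Rational(-8561192377, 95099), 2955642) = Rational(272517406181, 95099)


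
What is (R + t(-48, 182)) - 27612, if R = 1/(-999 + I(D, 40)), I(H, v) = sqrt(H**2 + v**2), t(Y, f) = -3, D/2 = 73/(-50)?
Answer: -17197111973415/622745296 - 25*sqrt(1005329)/622745296 ≈ -27615.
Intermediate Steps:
D = -73/25 (D = 2*(73/(-50)) = 2*(73*(-1/50)) = 2*(-73/50) = -73/25 ≈ -2.9200)
R = 1/(-999 + sqrt(1005329)/25) (R = 1/(-999 + sqrt((-73/25)**2 + 40**2)) = 1/(-999 + sqrt(5329/625 + 1600)) = 1/(-999 + sqrt(1005329/625)) = 1/(-999 + sqrt(1005329)/25) ≈ -0.0010429)
(R + t(-48, 182)) - 27612 = ((-624375/622745296 - 25*sqrt(1005329)/622745296) - 3) - 27612 = (-1868860263/622745296 - 25*sqrt(1005329)/622745296) - 27612 = -17197111973415/622745296 - 25*sqrt(1005329)/622745296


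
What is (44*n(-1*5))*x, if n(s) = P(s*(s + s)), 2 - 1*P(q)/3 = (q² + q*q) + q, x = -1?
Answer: 666336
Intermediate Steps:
P(q) = 6 - 6*q² - 3*q (P(q) = 6 - 3*((q² + q*q) + q) = 6 - 3*((q² + q²) + q) = 6 - 3*(2*q² + q) = 6 - 3*(q + 2*q²) = 6 + (-6*q² - 3*q) = 6 - 6*q² - 3*q)
n(s) = 6 - 24*s⁴ - 6*s² (n(s) = 6 - 6*s²*(s + s)² - 3*s*(s + s) = 6 - 6*4*s⁴ - 3*s*2*s = 6 - 6*4*s⁴ - 6*s² = 6 - 24*s⁴ - 6*s²)
(44*n(-1*5))*x = (44*(6 - 24*(-1*5)⁴ - 6*(-1*5)²))*(-1) = (44*(6 - 24*(-5)⁴ - 6*(-5)²))*(-1) = (44*(6 - 24*625 - 6*25))*(-1) = (44*(6 - 15000 - 150))*(-1) = (44*(-15144))*(-1) = -666336*(-1) = 666336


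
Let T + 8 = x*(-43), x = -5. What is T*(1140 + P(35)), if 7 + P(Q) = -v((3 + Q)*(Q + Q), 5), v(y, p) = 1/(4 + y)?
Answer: 69421153/296 ≈ 2.3453e+5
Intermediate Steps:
P(Q) = -7 - 1/(4 + 2*Q*(3 + Q)) (P(Q) = -7 - 1/(4 + (3 + Q)*(Q + Q)) = -7 - 1/(4 + (3 + Q)*(2*Q)) = -7 - 1/(4 + 2*Q*(3 + Q)))
T = 207 (T = -8 - 5*(-43) = -8 + 215 = 207)
T*(1140 + P(35)) = 207*(1140 + (-29 - 14*35*(3 + 35))/(2*(2 + 35*(3 + 35)))) = 207*(1140 + (-29 - 14*35*38)/(2*(2 + 35*38))) = 207*(1140 + (-29 - 18620)/(2*(2 + 1330))) = 207*(1140 + (½)*(-18649)/1332) = 207*(1140 + (½)*(1/1332)*(-18649)) = 207*(1140 - 18649/2664) = 207*(3018311/2664) = 69421153/296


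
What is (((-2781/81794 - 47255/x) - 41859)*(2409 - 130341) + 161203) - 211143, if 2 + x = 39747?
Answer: 1740927257443428002/325090253 ≈ 5.3552e+9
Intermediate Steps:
x = 39745 (x = -2 + 39747 = 39745)
(((-2781/81794 - 47255/x) - 41859)*(2409 - 130341) + 161203) - 211143 = (((-2781/81794 - 47255/39745) - 41859)*(2409 - 130341) + 161203) - 211143 = (((-2781*1/81794 - 47255*1/39745) - 41859)*(-127932) + 161203) - 211143 = (((-2781/81794 - 9451/7949) - 41859)*(-127932) + 161203) - 211143 = ((-795141263/650180506 - 41859)*(-127932) + 161203) - 211143 = (-27216700941917/650180506*(-127932) + 161203) - 211143 = (1740943492450662822/325090253 + 161203) - 211143 = 1740995897974717181/325090253 - 211143 = 1740927257443428002/325090253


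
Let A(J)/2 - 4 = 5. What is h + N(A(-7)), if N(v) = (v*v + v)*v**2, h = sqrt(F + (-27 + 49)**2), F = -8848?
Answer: 110808 + 2*I*sqrt(2091) ≈ 1.1081e+5 + 91.455*I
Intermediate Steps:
A(J) = 18 (A(J) = 8 + 2*5 = 8 + 10 = 18)
h = 2*I*sqrt(2091) (h = sqrt(-8848 + (-27 + 49)**2) = sqrt(-8848 + 22**2) = sqrt(-8848 + 484) = sqrt(-8364) = 2*I*sqrt(2091) ≈ 91.455*I)
N(v) = v**2*(v + v**2) (N(v) = (v**2 + v)*v**2 = (v + v**2)*v**2 = v**2*(v + v**2))
h + N(A(-7)) = 2*I*sqrt(2091) + 18**3*(1 + 18) = 2*I*sqrt(2091) + 5832*19 = 2*I*sqrt(2091) + 110808 = 110808 + 2*I*sqrt(2091)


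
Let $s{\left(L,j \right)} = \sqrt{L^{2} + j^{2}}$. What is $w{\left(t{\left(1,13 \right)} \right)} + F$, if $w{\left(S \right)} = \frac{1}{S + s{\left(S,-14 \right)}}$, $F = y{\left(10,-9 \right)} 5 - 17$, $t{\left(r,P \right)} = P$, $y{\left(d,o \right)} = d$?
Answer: $\frac{6455}{196} + \frac{\sqrt{365}}{196} \approx 33.031$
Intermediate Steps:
$F = 33$ ($F = 10 \cdot 5 - 17 = 50 - 17 = 33$)
$w{\left(S \right)} = \frac{1}{S + \sqrt{196 + S^{2}}}$ ($w{\left(S \right)} = \frac{1}{S + \sqrt{S^{2} + \left(-14\right)^{2}}} = \frac{1}{S + \sqrt{S^{2} + 196}} = \frac{1}{S + \sqrt{196 + S^{2}}}$)
$w{\left(t{\left(1,13 \right)} \right)} + F = \frac{1}{13 + \sqrt{196 + 13^{2}}} + 33 = \frac{1}{13 + \sqrt{196 + 169}} + 33 = \frac{1}{13 + \sqrt{365}} + 33 = 33 + \frac{1}{13 + \sqrt{365}}$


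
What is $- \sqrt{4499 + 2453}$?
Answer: $- 2 \sqrt{1738} \approx -83.379$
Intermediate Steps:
$- \sqrt{4499 + 2453} = - \sqrt{6952} = - 2 \sqrt{1738}$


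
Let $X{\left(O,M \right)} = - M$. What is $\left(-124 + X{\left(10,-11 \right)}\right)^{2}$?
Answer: $12769$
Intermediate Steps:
$\left(-124 + X{\left(10,-11 \right)}\right)^{2} = \left(-124 - -11\right)^{2} = \left(-124 + 11\right)^{2} = \left(-113\right)^{2} = 12769$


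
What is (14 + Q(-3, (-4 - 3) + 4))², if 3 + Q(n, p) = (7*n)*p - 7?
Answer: 4489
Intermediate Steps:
Q(n, p) = -10 + 7*n*p (Q(n, p) = -3 + ((7*n)*p - 7) = -3 + (7*n*p - 7) = -3 + (-7 + 7*n*p) = -10 + 7*n*p)
(14 + Q(-3, (-4 - 3) + 4))² = (14 + (-10 + 7*(-3)*((-4 - 3) + 4)))² = (14 + (-10 + 7*(-3)*(-7 + 4)))² = (14 + (-10 + 7*(-3)*(-3)))² = (14 + (-10 + 63))² = (14 + 53)² = 67² = 4489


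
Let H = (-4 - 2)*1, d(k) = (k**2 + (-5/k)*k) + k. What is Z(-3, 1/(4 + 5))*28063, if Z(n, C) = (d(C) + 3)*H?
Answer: 8531152/27 ≈ 3.1597e+5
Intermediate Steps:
d(k) = -5 + k + k**2 (d(k) = (k**2 - 5) + k = (-5 + k**2) + k = -5 + k + k**2)
H = -6 (H = -6*1 = -6)
Z(n, C) = 12 - 6*C - 6*C**2 (Z(n, C) = ((-5 + C + C**2) + 3)*(-6) = (-2 + C + C**2)*(-6) = 12 - 6*C - 6*C**2)
Z(-3, 1/(4 + 5))*28063 = (12 - 6/(4 + 5) - 6/(4 + 5)**2)*28063 = (12 - 6/9 - 6*(1/9)**2)*28063 = (12 - 6*1/9 - 6*(1/9)**2)*28063 = (12 - 2/3 - 6*1/81)*28063 = (12 - 2/3 - 2/27)*28063 = (304/27)*28063 = 8531152/27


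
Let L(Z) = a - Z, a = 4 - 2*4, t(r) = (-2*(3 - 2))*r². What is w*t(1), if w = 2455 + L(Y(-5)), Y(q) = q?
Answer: -4912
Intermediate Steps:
t(r) = -2*r² (t(r) = (-2*1)*r² = -2*r²)
a = -4 (a = 4 - 8 = -4)
L(Z) = -4 - Z
w = 2456 (w = 2455 + (-4 - 1*(-5)) = 2455 + (-4 + 5) = 2455 + 1 = 2456)
w*t(1) = 2456*(-2*1²) = 2456*(-2*1) = 2456*(-2) = -4912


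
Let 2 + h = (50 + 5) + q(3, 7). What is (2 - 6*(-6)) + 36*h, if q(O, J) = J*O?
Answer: 2702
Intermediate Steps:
h = 74 (h = -2 + ((50 + 5) + 7*3) = -2 + (55 + 21) = -2 + 76 = 74)
(2 - 6*(-6)) + 36*h = (2 - 6*(-6)) + 36*74 = (2 + 36) + 2664 = 38 + 2664 = 2702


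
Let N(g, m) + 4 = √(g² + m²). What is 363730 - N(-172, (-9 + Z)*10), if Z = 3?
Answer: 363734 - 4*√2074 ≈ 3.6355e+5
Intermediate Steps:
N(g, m) = -4 + √(g² + m²)
363730 - N(-172, (-9 + Z)*10) = 363730 - (-4 + √((-172)² + ((-9 + 3)*10)²)) = 363730 - (-4 + √(29584 + (-6*10)²)) = 363730 - (-4 + √(29584 + (-60)²)) = 363730 - (-4 + √(29584 + 3600)) = 363730 - (-4 + √33184) = 363730 - (-4 + 4*√2074) = 363730 + (4 - 4*√2074) = 363734 - 4*√2074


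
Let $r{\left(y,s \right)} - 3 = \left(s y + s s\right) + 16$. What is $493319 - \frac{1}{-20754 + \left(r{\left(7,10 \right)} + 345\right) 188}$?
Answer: $\frac{39286938521}{79638} \approx 4.9332 \cdot 10^{5}$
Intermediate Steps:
$r{\left(y,s \right)} = 19 + s^{2} + s y$ ($r{\left(y,s \right)} = 3 + \left(\left(s y + s s\right) + 16\right) = 3 + \left(\left(s y + s^{2}\right) + 16\right) = 3 + \left(\left(s^{2} + s y\right) + 16\right) = 3 + \left(16 + s^{2} + s y\right) = 19 + s^{2} + s y$)
$493319 - \frac{1}{-20754 + \left(r{\left(7,10 \right)} + 345\right) 188} = 493319 - \frac{1}{-20754 + \left(\left(19 + 10^{2} + 10 \cdot 7\right) + 345\right) 188} = 493319 - \frac{1}{-20754 + \left(\left(19 + 100 + 70\right) + 345\right) 188} = 493319 - \frac{1}{-20754 + \left(189 + 345\right) 188} = 493319 - \frac{1}{-20754 + 534 \cdot 188} = 493319 - \frac{1}{-20754 + 100392} = 493319 - \frac{1}{79638} = \frac{39286938521}{79638}$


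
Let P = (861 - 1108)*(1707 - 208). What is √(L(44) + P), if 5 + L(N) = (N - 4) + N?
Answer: I*√370174 ≈ 608.42*I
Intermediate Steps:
L(N) = -9 + 2*N (L(N) = -5 + ((N - 4) + N) = -5 + ((-4 + N) + N) = -5 + (-4 + 2*N) = -9 + 2*N)
P = -370253 (P = -247*1499 = -370253)
√(L(44) + P) = √((-9 + 2*44) - 370253) = √((-9 + 88) - 370253) = √(79 - 370253) = √(-370174) = I*√370174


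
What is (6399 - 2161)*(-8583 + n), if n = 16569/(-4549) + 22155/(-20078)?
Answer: -1662059333097657/45667411 ≈ -3.6395e+7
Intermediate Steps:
n = -433455477/91334822 (n = 16569*(-1/4549) + 22155*(-1/20078) = -16569/4549 - 22155/20078 = -433455477/91334822 ≈ -4.7458)
(6399 - 2161)*(-8583 + n) = (6399 - 2161)*(-8583 - 433455477/91334822) = 4238*(-784360232703/91334822) = -1662059333097657/45667411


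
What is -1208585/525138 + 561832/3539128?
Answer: -497787210133/232316324958 ≈ -2.1427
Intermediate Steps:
-1208585/525138 + 561832/3539128 = -1208585*1/525138 + 561832*(1/3539128) = -1208585/525138 + 70229/442391 = -497787210133/232316324958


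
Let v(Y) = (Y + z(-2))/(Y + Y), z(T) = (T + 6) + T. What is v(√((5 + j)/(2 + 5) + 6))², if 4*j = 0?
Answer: (14 + √329)²/1316 ≈ 0.78486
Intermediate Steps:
j = 0 (j = (¼)*0 = 0)
z(T) = 6 + 2*T (z(T) = (6 + T) + T = 6 + 2*T)
v(Y) = (2 + Y)/(2*Y) (v(Y) = (Y + (6 + 2*(-2)))/(Y + Y) = (Y + (6 - 4))/((2*Y)) = (Y + 2)*(1/(2*Y)) = (2 + Y)*(1/(2*Y)) = (2 + Y)/(2*Y))
v(√((5 + j)/(2 + 5) + 6))² = ((2 + √((5 + 0)/(2 + 5) + 6))/(2*(√((5 + 0)/(2 + 5) + 6))))² = ((2 + √(5/7 + 6))/(2*(√(5/7 + 6))))² = ((2 + √(47/7))/(2*(√(47/7))))² = ((2 + √329/7)/(2*((√329/7))))² = ((√329/47)*(2 + √329/7)/2)² = (√329*(2 + √329/7)/94)² = 7*(2 + √329/7)²/188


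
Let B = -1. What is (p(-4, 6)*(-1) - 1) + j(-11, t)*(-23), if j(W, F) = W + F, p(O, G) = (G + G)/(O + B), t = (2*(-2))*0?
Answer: 1272/5 ≈ 254.40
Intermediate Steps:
t = 0 (t = -4*0 = 0)
p(O, G) = 2*G/(-1 + O) (p(O, G) = (G + G)/(O - 1) = (2*G)/(-1 + O) = 2*G/(-1 + O))
j(W, F) = F + W
(p(-4, 6)*(-1) - 1) + j(-11, t)*(-23) = ((2*6/(-1 - 4))*(-1) - 1) + (0 - 11)*(-23) = ((2*6/(-5))*(-1) - 1) - 11*(-23) = ((2*6*(-⅕))*(-1) - 1) + 253 = (-12/5*(-1) - 1) + 253 = (12/5 - 1) + 253 = 7/5 + 253 = 1272/5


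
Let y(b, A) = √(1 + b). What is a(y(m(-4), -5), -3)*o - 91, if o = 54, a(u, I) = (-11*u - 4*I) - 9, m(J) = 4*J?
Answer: 71 - 594*I*√15 ≈ 71.0 - 2300.6*I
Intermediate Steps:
a(u, I) = -9 - 11*u - 4*I
a(y(m(-4), -5), -3)*o - 91 = (-9 - 11*√(1 + 4*(-4)) - 4*(-3))*54 - 91 = (-9 - 11*√(1 - 16) + 12)*54 - 91 = (-9 - 11*I*√15 + 12)*54 - 91 = (3 - 11*I*√15)*54 - 91 = (162 - 594*I*√15) - 91 = 71 - 594*I*√15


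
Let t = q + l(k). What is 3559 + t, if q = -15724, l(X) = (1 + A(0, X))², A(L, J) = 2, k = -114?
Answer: -12156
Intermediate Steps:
l(X) = 9 (l(X) = (1 + 2)² = 3² = 9)
t = -15715 (t = -15724 + 9 = -15715)
3559 + t = 3559 - 15715 = -12156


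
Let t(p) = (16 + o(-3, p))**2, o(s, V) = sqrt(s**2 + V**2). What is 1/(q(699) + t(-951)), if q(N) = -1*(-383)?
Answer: 100561/90909730729 - 32*sqrt(100490)/272729192187 ≈ 1.0690e-6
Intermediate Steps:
o(s, V) = sqrt(V**2 + s**2)
t(p) = (16 + sqrt(9 + p**2))**2 (t(p) = (16 + sqrt(p**2 + (-3)**2))**2 = (16 + sqrt(p**2 + 9))**2 = (16 + sqrt(9 + p**2))**2)
q(N) = 383
1/(q(699) + t(-951)) = 1/(383 + (16 + sqrt(9 + (-951)**2))**2) = 1/(383 + (16 + sqrt(9 + 904401))**2) = 1/(383 + (16 + sqrt(904410))**2) = 1/(383 + (16 + 3*sqrt(100490))**2)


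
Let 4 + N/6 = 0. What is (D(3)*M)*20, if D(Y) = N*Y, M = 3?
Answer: -4320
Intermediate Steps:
N = -24 (N = -24 + 6*0 = -24 + 0 = -24)
D(Y) = -24*Y
(D(3)*M)*20 = (-24*3*3)*20 = -72*3*20 = -216*20 = -4320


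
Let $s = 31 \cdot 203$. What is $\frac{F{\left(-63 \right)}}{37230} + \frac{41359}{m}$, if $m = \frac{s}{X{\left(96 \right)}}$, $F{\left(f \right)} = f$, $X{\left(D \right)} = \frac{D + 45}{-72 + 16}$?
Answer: $- \frac{36188896179}{2186691640} \approx -16.55$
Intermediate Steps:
$s = 6293$
$X{\left(D \right)} = - \frac{45}{56} - \frac{D}{56}$ ($X{\left(D \right)} = \frac{45 + D}{-56} = \left(45 + D\right) \left(- \frac{1}{56}\right) = - \frac{45}{56} - \frac{D}{56}$)
$m = - \frac{352408}{141}$ ($m = \frac{6293}{- \frac{45}{56} - \frac{12}{7}} = \frac{6293}{- \frac{141}{56}} = 6293 \left(- \frac{56}{141}\right) = - \frac{352408}{141} \approx -2499.3$)
$\frac{F{\left(-63 \right)}}{37230} + \frac{41359}{m} = - \frac{63}{37230} + \frac{41359}{- \frac{352408}{141}} = \left(-63\right) \frac{1}{37230} + 41359 \left(- \frac{141}{352408}\right) = - \frac{21}{12410} - \frac{5831619}{352408} = - \frac{36188896179}{2186691640}$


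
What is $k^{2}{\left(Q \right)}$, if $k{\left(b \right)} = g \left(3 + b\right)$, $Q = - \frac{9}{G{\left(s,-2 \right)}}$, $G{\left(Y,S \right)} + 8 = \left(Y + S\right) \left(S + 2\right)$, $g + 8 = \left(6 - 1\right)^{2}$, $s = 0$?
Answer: $\frac{314721}{64} \approx 4917.5$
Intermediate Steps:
$g = 17$ ($g = -8 + \left(6 - 1\right)^{2} = -8 + 5^{2} = -8 + 25 = 17$)
$G{\left(Y,S \right)} = -8 + \left(2 + S\right) \left(S + Y\right)$ ($G{\left(Y,S \right)} = -8 + \left(Y + S\right) \left(S + 2\right) = -8 + \left(S + Y\right) \left(2 + S\right) = -8 + \left(2 + S\right) \left(S + Y\right)$)
$Q = \frac{9}{8}$ ($Q = - \frac{9}{-8 + \left(-2\right)^{2} + 2 \left(-2\right) + 2 \cdot 0 - 0} = - \frac{9}{-8 + 4 - 4 + 0 + 0} = - \frac{9}{-8} = \left(-9\right) \left(- \frac{1}{8}\right) = \frac{9}{8} \approx 1.125$)
$k{\left(b \right)} = 51 + 17 b$ ($k{\left(b \right)} = 17 \left(3 + b\right) = 51 + 17 b$)
$k^{2}{\left(Q \right)} = \left(51 + 17 \cdot \frac{9}{8}\right)^{2} = \left(51 + \frac{153}{8}\right)^{2} = \left(\frac{561}{8}\right)^{2} = \frac{314721}{64}$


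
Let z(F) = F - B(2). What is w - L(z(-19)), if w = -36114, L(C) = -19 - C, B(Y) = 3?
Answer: -36117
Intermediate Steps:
z(F) = -3 + F (z(F) = F - 1*3 = F - 3 = -3 + F)
w - L(z(-19)) = -36114 - (-19 - (-3 - 19)) = -36114 - (-19 - 1*(-22)) = -36114 - (-19 + 22) = -36114 - 1*3 = -36114 - 3 = -36117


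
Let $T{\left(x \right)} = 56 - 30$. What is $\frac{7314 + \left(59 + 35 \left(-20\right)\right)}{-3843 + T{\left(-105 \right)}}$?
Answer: $- \frac{6673}{3817} \approx -1.7482$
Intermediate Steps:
$T{\left(x \right)} = 26$
$\frac{7314 + \left(59 + 35 \left(-20\right)\right)}{-3843 + T{\left(-105 \right)}} = \frac{7314 + \left(59 + 35 \left(-20\right)\right)}{-3843 + 26} = \frac{7314 + \left(59 - 700\right)}{-3817} = \left(7314 - 641\right) \left(- \frac{1}{3817}\right) = 6673 \left(- \frac{1}{3817}\right) = - \frac{6673}{3817}$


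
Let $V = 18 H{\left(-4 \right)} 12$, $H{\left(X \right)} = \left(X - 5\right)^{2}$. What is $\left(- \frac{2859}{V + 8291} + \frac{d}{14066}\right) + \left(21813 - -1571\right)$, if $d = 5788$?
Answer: $\frac{4240976082095}{181359971} \approx 23384.0$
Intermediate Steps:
$H{\left(X \right)} = \left(-5 + X\right)^{2}$
$V = 17496$ ($V = 18 \left(-5 - 4\right)^{2} \cdot 12 = 18 \left(-9\right)^{2} \cdot 12 = 18 \cdot 81 \cdot 12 = 1458 \cdot 12 = 17496$)
$\left(- \frac{2859}{V + 8291} + \frac{d}{14066}\right) + \left(21813 - -1571\right) = \left(- \frac{2859}{17496 + 8291} + \frac{5788}{14066}\right) + \left(21813 - -1571\right) = \left(- \frac{2859}{25787} + 5788 \cdot \frac{1}{14066}\right) + \left(21813 + 1571\right) = \left(\left(-2859\right) \frac{1}{25787} + \frac{2894}{7033}\right) + 23384 = \left(- \frac{2859}{25787} + \frac{2894}{7033}\right) + 23384 = \frac{54520231}{181359971} + 23384 = \frac{4240976082095}{181359971}$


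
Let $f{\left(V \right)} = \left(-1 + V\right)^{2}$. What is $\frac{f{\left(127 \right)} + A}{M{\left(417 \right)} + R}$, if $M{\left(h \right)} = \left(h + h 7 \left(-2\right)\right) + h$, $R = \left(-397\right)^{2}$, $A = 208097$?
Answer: $\frac{223973}{152605} \approx 1.4677$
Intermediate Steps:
$R = 157609$
$M{\left(h \right)} = - 12 h$ ($M{\left(h \right)} = \left(h + 7 h \left(-2\right)\right) + h = \left(h - 14 h\right) + h = - 13 h + h = - 12 h$)
$\frac{f{\left(127 \right)} + A}{M{\left(417 \right)} + R} = \frac{\left(-1 + 127\right)^{2} + 208097}{\left(-12\right) 417 + 157609} = \frac{126^{2} + 208097}{-5004 + 157609} = \frac{15876 + 208097}{152605} = 223973 \cdot \frac{1}{152605} = \frac{223973}{152605}$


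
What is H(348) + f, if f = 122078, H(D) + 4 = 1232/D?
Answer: 10620746/87 ≈ 1.2208e+5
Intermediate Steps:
H(D) = -4 + 1232/D
H(348) + f = (-4 + 1232/348) + 122078 = (-4 + 1232*(1/348)) + 122078 = (-4 + 308/87) + 122078 = -40/87 + 122078 = 10620746/87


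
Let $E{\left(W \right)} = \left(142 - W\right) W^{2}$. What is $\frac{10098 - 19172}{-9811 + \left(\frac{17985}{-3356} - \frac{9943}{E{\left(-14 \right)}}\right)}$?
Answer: $\frac{232777717536}{251829992621} \approx 0.92435$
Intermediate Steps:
$E{\left(W \right)} = W^{2} \left(142 - W\right)$
$\frac{10098 - 19172}{-9811 + \left(\frac{17985}{-3356} - \frac{9943}{E{\left(-14 \right)}}\right)} = \frac{10098 - 19172}{-9811 - \left(\frac{17985}{3356} + 9943 \frac{1}{196 \left(142 - -14\right)}\right)} = - \frac{9074}{-9811 - \left(\frac{17985}{3356} + \frac{9943}{196 \left(142 + 14\right)}\right)} = - \frac{9074}{-9811 - \left(\frac{17985}{3356} + \frac{9943}{196 \cdot 156}\right)} = - \frac{9074}{-9811 - \left(\frac{17985}{3356} + \frac{9943}{30576}\right)} = - \frac{9074}{-9811 - \frac{145819517}{25653264}} = - \frac{9074}{- \frac{251829992621}{25653264}} = \left(-9074\right) \left(- \frac{25653264}{251829992621}\right) = \frac{232777717536}{251829992621}$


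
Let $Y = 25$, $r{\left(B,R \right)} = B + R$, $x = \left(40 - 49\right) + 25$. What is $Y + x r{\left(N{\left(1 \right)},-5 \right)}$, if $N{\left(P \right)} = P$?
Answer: $-39$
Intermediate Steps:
$x = 16$ ($x = -9 + 25 = 16$)
$Y + x r{\left(N{\left(1 \right)},-5 \right)} = 25 + 16 \left(1 - 5\right) = 25 + 16 \left(-4\right) = 25 - 64 = -39$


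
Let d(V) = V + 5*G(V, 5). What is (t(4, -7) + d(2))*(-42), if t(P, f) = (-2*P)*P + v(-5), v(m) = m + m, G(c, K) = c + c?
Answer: 840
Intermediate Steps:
G(c, K) = 2*c
v(m) = 2*m
d(V) = 11*V (d(V) = V + 5*(2*V) = V + 10*V = 11*V)
t(P, f) = -10 - 2*P**2 (t(P, f) = (-2*P)*P + 2*(-5) = -2*P**2 - 10 = -10 - 2*P**2)
(t(4, -7) + d(2))*(-42) = ((-10 - 2*4**2) + 11*2)*(-42) = ((-10 - 2*16) + 22)*(-42) = ((-10 - 32) + 22)*(-42) = (-42 + 22)*(-42) = -20*(-42) = 840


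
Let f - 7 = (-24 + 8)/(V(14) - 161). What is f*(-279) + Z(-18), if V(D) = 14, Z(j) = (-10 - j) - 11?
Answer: -97332/49 ≈ -1986.4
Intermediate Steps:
Z(j) = -21 - j
f = 1045/147 (f = 7 + (-24 + 8)/(14 - 161) = 7 - 16/(-147) = 7 - 16*(-1/147) = 7 + 16/147 = 1045/147 ≈ 7.1088)
f*(-279) + Z(-18) = (1045/147)*(-279) + (-21 - 1*(-18)) = -97185/49 + (-21 + 18) = -97185/49 - 3 = -97332/49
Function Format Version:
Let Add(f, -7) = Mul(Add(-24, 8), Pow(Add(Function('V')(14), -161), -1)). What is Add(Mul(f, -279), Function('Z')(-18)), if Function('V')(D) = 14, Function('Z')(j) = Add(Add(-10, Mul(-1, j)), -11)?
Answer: Rational(-97332, 49) ≈ -1986.4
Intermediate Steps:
Function('Z')(j) = Add(-21, Mul(-1, j))
f = Rational(1045, 147) (f = Add(7, Mul(Add(-24, 8), Pow(Add(14, -161), -1))) = Add(7, Mul(-16, Pow(-147, -1))) = Add(7, Mul(-16, Rational(-1, 147))) = Add(7, Rational(16, 147)) = Rational(1045, 147) ≈ 7.1088)
Add(Mul(f, -279), Function('Z')(-18)) = Add(Mul(Rational(1045, 147), -279), Add(-21, Mul(-1, -18))) = Add(Rational(-97185, 49), Add(-21, 18)) = Add(Rational(-97185, 49), -3) = Rational(-97332, 49)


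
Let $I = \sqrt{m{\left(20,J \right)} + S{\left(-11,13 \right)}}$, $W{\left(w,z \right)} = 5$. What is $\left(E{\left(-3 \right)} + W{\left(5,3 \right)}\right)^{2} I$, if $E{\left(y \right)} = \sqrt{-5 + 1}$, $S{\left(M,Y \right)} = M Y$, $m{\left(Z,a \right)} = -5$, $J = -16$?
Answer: $\sqrt{37} \left(-40 + 42 i\right) \approx -243.31 + 255.48 i$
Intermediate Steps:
$E{\left(y \right)} = 2 i$ ($E{\left(y \right)} = \sqrt{-4} = 2 i$)
$I = 2 i \sqrt{37}$ ($I = \sqrt{-5 - 143} = \sqrt{-148} = 2 i \sqrt{37} \approx 12.166 i$)
$\left(E{\left(-3 \right)} + W{\left(5,3 \right)}\right)^{2} I = \left(2 i + 5\right)^{2} \cdot 2 i \sqrt{37} = \left(5 + 2 i\right)^{2} \cdot 2 i \sqrt{37} = 2 i \sqrt{37} \left(5 + 2 i\right)^{2}$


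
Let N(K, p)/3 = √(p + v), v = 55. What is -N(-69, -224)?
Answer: -39*I ≈ -39.0*I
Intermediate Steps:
N(K, p) = 3*√(55 + p) (N(K, p) = 3*√(p + 55) = 3*√(55 + p))
-N(-69, -224) = -3*√(55 - 224) = -3*√(-169) = -3*13*I = -39*I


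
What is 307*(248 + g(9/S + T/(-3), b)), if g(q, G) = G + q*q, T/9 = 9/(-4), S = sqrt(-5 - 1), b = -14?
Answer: 1306899/16 - 24867*I*sqrt(6)/4 ≈ 81681.0 - 15228.0*I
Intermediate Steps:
S = I*sqrt(6) (S = sqrt(-6) = I*sqrt(6) ≈ 2.4495*I)
T = -81/4 (T = 9*(9/(-4)) = 9*(9*(-1/4)) = 9*(-9/4) = -81/4 ≈ -20.250)
g(q, G) = G + q**2
307*(248 + g(9/S + T/(-3), b)) = 307*(248 + (-14 + (9/((I*sqrt(6))) - 81/4/(-3))**2)) = 307*(248 + (-14 + (9*(-I*sqrt(6)/6) - 81/4*(-1/3))**2)) = 307*(248 + (-14 + (-3*I*sqrt(6)/2 + 27/4)**2)) = 307*(248 + (-14 + (27/4 - 3*I*sqrt(6)/2)**2)) = 307*(234 + (27/4 - 3*I*sqrt(6)/2)**2) = 71838 + 307*(27/4 - 3*I*sqrt(6)/2)**2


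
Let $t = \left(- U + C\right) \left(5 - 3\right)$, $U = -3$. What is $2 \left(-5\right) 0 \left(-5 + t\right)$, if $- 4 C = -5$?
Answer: $0$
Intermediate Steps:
$C = \frac{5}{4}$ ($C = \left(- \frac{1}{4}\right) \left(-5\right) = \frac{5}{4} \approx 1.25$)
$t = \frac{17}{2}$ ($t = \left(\left(-1\right) \left(-3\right) + \frac{5}{4}\right) \left(5 - 3\right) = \left(3 + \frac{5}{4}\right) 2 = \frac{17}{4} \cdot 2 = \frac{17}{2} \approx 8.5$)
$2 \left(-5\right) 0 \left(-5 + t\right) = 2 \left(-5\right) 0 \left(-5 + \frac{17}{2}\right) = \left(-10\right) 0 \cdot \frac{7}{2} = 0 \cdot \frac{7}{2} = 0$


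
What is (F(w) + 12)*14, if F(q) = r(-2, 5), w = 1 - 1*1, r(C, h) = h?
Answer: 238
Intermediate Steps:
w = 0 (w = 1 - 1 = 0)
F(q) = 5
(F(w) + 12)*14 = (5 + 12)*14 = 17*14 = 238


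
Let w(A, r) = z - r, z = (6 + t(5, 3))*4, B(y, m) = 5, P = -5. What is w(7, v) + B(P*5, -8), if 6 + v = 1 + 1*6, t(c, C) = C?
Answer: 40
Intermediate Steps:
v = 1 (v = -6 + (1 + 1*6) = -6 + (1 + 6) = -6 + 7 = 1)
z = 36 (z = (6 + 3)*4 = 9*4 = 36)
w(A, r) = 36 - r
w(7, v) + B(P*5, -8) = (36 - 1*1) + 5 = (36 - 1) + 5 = 35 + 5 = 40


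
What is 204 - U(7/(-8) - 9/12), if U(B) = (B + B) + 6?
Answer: 805/4 ≈ 201.25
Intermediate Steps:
U(B) = 6 + 2*B (U(B) = 2*B + 6 = 6 + 2*B)
204 - U(7/(-8) - 9/12) = 204 - (6 + 2*(7/(-8) - 9/12)) = 204 - (6 + 2*(7*(-⅛) - 9*1/12)) = 204 - (6 + 2*(-7/8 - ¾)) = 204 - (6 + 2*(-13/8)) = 204 - (6 - 13/4) = 204 - 1*11/4 = 204 - 11/4 = 805/4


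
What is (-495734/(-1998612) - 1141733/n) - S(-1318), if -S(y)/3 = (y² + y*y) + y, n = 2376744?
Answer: 4124268447846942385/395849089944 ≈ 1.0419e+7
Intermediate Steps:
S(y) = -6*y² - 3*y (S(y) = -3*((y² + y*y) + y) = -3*((y² + y²) + y) = -3*(2*y² + y) = -3*(y + 2*y²) = -6*y² - 3*y)
(-495734/(-1998612) - 1141733/n) - S(-1318) = (-495734/(-1998612) - 1141733/2376744) - (-3)*(-1318)*(1 + 2*(-1318)) = (-495734*(-1/1998612) - 1141733*1/2376744) - (-3)*(-1318)*(1 - 2636) = (247867/999306 - 1141733/2376744) - (-3)*(-1318)*(-2635) = -91970705375/395849089944 - 1*(-10418790) = -91970705375/395849089944 + 10418790 = 4124268447846942385/395849089944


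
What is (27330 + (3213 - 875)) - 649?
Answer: 29019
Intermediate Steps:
(27330 + (3213 - 875)) - 649 = (27330 + 2338) - 649 = 29668 - 649 = 29019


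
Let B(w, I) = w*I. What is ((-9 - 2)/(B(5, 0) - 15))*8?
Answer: 88/15 ≈ 5.8667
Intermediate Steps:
B(w, I) = I*w
((-9 - 2)/(B(5, 0) - 15))*8 = ((-9 - 2)/(0*5 - 15))*8 = -11/(0 - 15)*8 = -11/(-15)*8 = -11*(-1/15)*8 = (11/15)*8 = 88/15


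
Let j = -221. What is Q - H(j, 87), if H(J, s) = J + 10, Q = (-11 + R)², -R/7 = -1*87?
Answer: 357815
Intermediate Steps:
R = 609 (R = -(-7)*87 = -7*(-87) = 609)
Q = 357604 (Q = (-11 + 609)² = 598² = 357604)
H(J, s) = 10 + J
Q - H(j, 87) = 357604 - (10 - 221) = 357604 - 1*(-211) = 357604 + 211 = 357815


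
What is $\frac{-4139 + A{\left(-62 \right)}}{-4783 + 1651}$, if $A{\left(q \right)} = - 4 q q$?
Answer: $\frac{6505}{1044} \approx 6.2308$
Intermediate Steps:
$A{\left(q \right)} = - 4 q^{2}$
$\frac{-4139 + A{\left(-62 \right)}}{-4783 + 1651} = \frac{-4139 - 4 \left(-62\right)^{2}}{-4783 + 1651} = \frac{-4139 - 15376}{-3132} = \left(-4139 - 15376\right) \left(- \frac{1}{3132}\right) = \left(-19515\right) \left(- \frac{1}{3132}\right) = \frac{6505}{1044}$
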